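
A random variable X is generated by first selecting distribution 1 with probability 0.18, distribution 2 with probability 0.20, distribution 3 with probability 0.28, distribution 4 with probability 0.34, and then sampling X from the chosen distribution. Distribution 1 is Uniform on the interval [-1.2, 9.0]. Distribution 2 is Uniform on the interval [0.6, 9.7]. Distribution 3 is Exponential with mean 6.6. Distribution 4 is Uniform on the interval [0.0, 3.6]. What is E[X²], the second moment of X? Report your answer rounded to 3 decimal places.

36.845

For each component E[X²] = Var + (mean)², giving 1: 23.88; 2: 33.4233; 3: 87.12; 4: 4.32.
Overall E[X²] = 0.18·23.88 + 0.2·33.4233 + 0.28·87.12 + 0.34·4.32 = 36.8455.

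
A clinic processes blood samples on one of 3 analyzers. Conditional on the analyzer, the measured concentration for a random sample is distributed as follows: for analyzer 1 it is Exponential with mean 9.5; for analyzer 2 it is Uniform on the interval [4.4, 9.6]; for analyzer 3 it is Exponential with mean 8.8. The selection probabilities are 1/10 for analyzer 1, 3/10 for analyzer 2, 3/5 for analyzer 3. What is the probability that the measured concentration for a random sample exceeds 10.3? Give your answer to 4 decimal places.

Conditional on each analyzer, P(X > 10.3): 1: 0.338169; 2: 0; 3: 0.310226.
By total probability, P(X > 10.3) = 0.1·0.338169 + 0.3·0 + 0.6·0.310226 = 0.219952.

0.2200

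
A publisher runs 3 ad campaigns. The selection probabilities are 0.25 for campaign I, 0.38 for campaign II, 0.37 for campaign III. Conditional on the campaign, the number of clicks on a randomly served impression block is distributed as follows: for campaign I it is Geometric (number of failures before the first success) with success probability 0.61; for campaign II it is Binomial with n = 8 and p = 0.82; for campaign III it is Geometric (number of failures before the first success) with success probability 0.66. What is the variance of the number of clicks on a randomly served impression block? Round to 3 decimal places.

9.469

Per component, I: μ=0.639344, E[X²]=1.45687; II: μ=6.56, E[X²]=44.2144; III: μ=0.515152, E[X²]=1.04591.
E[X] = 0.25·0.639344 + 0.38·6.56 + 0.37·0.515152 = 2.84324.
E[X²] = 0.25·1.45687 + 0.38·44.2144 + 0.37·1.04591 = 17.5527.
Var(X) = E[X²] − (E[X])² = 17.5527 − 8.08403 = 9.46865.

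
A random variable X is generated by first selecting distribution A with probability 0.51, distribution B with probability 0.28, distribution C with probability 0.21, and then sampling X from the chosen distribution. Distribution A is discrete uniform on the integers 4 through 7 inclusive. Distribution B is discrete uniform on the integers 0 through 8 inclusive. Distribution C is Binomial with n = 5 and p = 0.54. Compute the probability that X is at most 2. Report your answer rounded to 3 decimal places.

Conditional on each component, P(X ≤ 2): A: 0; B: 0.333333; C: 0.425319.
By total probability, P(X ≤ 2) = 0.51·0 + 0.28·0.333333 + 0.21·0.425319 = 0.18265.

0.183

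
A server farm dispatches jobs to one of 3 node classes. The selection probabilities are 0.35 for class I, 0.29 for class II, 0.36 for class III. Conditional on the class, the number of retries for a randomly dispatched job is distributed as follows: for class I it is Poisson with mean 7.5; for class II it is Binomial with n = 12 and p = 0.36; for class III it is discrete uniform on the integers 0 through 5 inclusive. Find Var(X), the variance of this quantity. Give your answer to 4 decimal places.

8.9990

Per component, I: μ=7.5, E[X²]=63.75; II: μ=4.32, E[X²]=21.4272; III: μ=2.5, E[X²]=9.16667.
E[X] = 0.35·7.5 + 0.29·4.32 + 0.36·2.5 = 4.7778.
E[X²] = 0.35·63.75 + 0.29·21.4272 + 0.36·9.16667 = 31.8264.
Var(X) = E[X²] − (E[X])² = 31.8264 − 22.8274 = 8.99902.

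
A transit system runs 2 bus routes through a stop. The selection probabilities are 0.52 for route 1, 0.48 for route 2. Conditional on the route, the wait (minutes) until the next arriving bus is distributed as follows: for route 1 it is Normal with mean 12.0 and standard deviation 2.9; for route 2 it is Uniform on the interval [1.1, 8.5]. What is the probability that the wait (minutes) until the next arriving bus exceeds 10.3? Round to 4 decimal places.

Conditional on each route, P(X > 10.3): 1: 0.721132; 2: 0.
By total probability, P(X > 10.3) = 0.52·0.721132 + 0.48·0 = 0.374989.

0.3750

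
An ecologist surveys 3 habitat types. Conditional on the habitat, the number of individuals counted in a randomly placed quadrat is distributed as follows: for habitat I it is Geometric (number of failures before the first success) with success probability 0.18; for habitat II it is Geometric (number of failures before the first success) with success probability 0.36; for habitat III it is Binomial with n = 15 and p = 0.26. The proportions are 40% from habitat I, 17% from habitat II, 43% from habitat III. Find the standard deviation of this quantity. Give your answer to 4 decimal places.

3.6238

Per component, I: μ=4.55556, E[X²]=46.0617; II: μ=1.77778, E[X²]=8.09877; III: μ=3.9, E[X²]=18.096.
E[X] = 0.4·4.55556 + 0.17·1.77778 + 0.43·3.9 = 3.80144.
E[X²] = 0.4·46.0617 + 0.17·8.09877 + 0.43·18.096 = 27.5828.
Var(X) = E[X²] − (E[X])² = 27.5828 − 14.451 = 13.1318.
SD(X) = √13.1318 = 3.62378.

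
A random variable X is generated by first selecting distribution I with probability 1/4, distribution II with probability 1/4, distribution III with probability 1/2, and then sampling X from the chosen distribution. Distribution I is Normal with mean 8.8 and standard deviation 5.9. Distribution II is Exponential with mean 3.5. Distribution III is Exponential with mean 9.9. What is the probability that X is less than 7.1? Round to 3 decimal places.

Conditional on each component, P(X < 7.1): I: 0.386621; II: 0.868477; III: 0.511869.
By total probability, P(X < 7.1) = 0.25·0.386621 + 0.25·0.868477 + 0.5·0.511869 = 0.569709.

0.570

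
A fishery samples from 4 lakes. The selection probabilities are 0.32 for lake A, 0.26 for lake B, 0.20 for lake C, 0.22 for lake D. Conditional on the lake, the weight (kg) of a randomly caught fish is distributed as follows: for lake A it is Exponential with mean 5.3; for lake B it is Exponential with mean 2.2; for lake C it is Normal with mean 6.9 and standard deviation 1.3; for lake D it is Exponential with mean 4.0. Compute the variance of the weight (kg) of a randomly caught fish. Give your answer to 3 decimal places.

16.892

Per component, A: μ=5.3, E[X²]=56.18; B: μ=2.2, E[X²]=9.68; C: μ=6.9, E[X²]=49.3; D: μ=4, E[X²]=32.
E[X] = 0.32·5.3 + 0.26·2.2 + 0.2·6.9 + 0.22·4 = 4.528.
E[X²] = 0.32·56.18 + 0.26·9.68 + 0.2·49.3 + 0.22·32 = 37.3944.
Var(X) = E[X²] − (E[X])² = 37.3944 − 20.5028 = 16.8916.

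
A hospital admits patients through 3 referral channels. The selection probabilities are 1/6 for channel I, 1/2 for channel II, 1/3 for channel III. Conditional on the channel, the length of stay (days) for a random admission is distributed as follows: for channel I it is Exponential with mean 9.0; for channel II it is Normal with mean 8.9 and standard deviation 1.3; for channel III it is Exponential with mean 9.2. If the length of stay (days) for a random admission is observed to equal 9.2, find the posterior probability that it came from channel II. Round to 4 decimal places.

0.8820

Likelihoods f(9.2 | ·): I: 0.0399772; II: 0.298815; III: 0.0399869.
Posterior ∝ prior × likelihood. Numerator for II: 0.5·0.298815 = 0.149408.
Normalizing constant: 0.166667·0.0399772 + 0.5·0.298815 + 0.333333·0.0399869 = 0.169399.
P(II | observation) = 0.149408 / 0.169399 = 0.881984.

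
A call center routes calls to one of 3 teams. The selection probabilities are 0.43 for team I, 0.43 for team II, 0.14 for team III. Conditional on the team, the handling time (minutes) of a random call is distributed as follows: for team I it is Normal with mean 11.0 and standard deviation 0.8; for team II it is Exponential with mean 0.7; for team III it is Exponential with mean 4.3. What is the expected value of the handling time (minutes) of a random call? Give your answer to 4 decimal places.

5.6330

Component means — I: 11; II: 0.7; III: 4.3.
E[X] = 0.43·11 + 0.43·0.7 + 0.14·4.3 = 5.633.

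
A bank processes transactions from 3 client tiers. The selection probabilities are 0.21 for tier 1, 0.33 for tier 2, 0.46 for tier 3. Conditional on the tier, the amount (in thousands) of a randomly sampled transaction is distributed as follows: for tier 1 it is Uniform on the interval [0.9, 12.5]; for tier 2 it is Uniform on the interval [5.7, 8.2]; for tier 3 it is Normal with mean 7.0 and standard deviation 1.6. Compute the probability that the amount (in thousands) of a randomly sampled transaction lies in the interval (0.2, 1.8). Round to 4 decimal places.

Conditional on each tier, P(0.2 < X < 1.8): 1: 0.0775862; 2: 0; 3: 0.000566337.
By total probability, P(0.2 < X < 1.8) = 0.21·0.0775862 + 0.33·0 + 0.46·0.000566337 = 0.0165536.

0.0166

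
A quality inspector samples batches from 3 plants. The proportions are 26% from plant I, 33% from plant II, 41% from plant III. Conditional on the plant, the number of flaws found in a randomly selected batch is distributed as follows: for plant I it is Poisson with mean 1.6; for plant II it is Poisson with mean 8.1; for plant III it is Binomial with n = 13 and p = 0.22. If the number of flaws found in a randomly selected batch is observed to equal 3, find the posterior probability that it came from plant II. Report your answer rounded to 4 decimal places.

0.0596

Likelihoods P(X=3 | ·): I: 0.137828; II: 0.0268855; III: 0.253852.
Posterior ∝ prior × likelihood. Numerator for II: 0.33·0.0268855 = 0.00887222.
Normalizing constant: 0.26·0.137828 + 0.33·0.0268855 + 0.41·0.253852 = 0.148787.
P(II | observation) = 0.00887222 / 0.148787 = 0.0596305.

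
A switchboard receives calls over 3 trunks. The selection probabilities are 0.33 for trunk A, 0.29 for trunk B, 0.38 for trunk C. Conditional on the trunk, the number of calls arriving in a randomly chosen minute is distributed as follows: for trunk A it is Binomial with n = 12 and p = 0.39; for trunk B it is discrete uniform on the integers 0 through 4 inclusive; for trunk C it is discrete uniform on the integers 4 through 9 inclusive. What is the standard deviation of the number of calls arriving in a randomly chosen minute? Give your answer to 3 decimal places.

2.442

Per component, A: μ=4.68, E[X²]=24.7572; B: μ=2, E[X²]=6; C: μ=6.5, E[X²]=45.1667.
E[X] = 0.33·4.68 + 0.29·2 + 0.38·6.5 = 4.5944.
E[X²] = 0.33·24.7572 + 0.29·6 + 0.38·45.1667 = 27.0732.
Var(X) = E[X²] − (E[X])² = 27.0732 − 21.1085 = 5.9647.
SD(X) = √5.9647 = 2.44227.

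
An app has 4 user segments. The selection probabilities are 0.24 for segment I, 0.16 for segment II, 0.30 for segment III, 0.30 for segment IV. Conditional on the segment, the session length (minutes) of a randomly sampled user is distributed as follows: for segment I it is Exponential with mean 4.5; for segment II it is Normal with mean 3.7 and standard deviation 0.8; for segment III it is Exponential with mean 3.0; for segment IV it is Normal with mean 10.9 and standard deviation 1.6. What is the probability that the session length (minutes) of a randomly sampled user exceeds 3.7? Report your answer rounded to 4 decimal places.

Conditional on each segment, P(X > 3.7): I: 0.439454; II: 0.5; III: 0.29132; IV: 0.999997.
By total probability, P(X > 3.7) = 0.24·0.439454 + 0.16·0.5 + 0.3·0.29132 + 0.3·0.999997 = 0.572864.

0.5729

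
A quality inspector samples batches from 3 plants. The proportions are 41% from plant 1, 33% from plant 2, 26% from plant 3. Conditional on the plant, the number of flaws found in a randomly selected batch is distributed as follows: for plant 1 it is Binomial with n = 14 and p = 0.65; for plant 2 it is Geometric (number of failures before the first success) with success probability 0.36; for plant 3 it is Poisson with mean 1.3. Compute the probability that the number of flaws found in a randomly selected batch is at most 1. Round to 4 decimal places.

Conditional on each plant, P(X ≤ 1): 1: 1.11768e-05; 2: 0.5904; 3: 0.626823.
By total probability, P(X ≤ 1) = 0.41·1.11768e-05 + 0.33·0.5904 + 0.26·0.626823 = 0.357811.

0.3578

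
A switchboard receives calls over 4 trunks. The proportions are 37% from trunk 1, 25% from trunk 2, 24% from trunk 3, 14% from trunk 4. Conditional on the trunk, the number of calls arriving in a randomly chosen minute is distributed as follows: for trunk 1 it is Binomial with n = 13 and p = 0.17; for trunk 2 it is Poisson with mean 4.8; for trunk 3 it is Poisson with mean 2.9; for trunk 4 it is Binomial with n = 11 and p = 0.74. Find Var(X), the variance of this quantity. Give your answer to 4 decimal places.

Per component, 1: μ=2.21, E[X²]=6.7184; 2: μ=4.8, E[X²]=27.84; 3: μ=2.9, E[X²]=11.31; 4: μ=8.14, E[X²]=68.376.
E[X] = 0.37·2.21 + 0.25·4.8 + 0.24·2.9 + 0.14·8.14 = 3.8533.
E[X²] = 0.37·6.7184 + 0.25·27.84 + 0.24·11.31 + 0.14·68.376 = 21.7328.
Var(X) = E[X²] − (E[X])² = 21.7328 − 14.8479 = 6.88493.

6.8849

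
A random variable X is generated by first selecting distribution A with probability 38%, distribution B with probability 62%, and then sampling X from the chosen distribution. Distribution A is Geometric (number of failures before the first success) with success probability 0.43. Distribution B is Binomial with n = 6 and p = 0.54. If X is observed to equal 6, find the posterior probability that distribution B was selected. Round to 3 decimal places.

0.733

Likelihoods P(X=6 | ·): A: 0.0147475; B: 0.0247949.
Posterior ∝ prior × likelihood. Numerator for B: 0.62·0.0247949 = 0.0153728.
Normalizing constant: 0.38·0.0147475 + 0.62·0.0247949 = 0.0209769.
P(B | observation) = 0.0153728 / 0.0209769 = 0.732847.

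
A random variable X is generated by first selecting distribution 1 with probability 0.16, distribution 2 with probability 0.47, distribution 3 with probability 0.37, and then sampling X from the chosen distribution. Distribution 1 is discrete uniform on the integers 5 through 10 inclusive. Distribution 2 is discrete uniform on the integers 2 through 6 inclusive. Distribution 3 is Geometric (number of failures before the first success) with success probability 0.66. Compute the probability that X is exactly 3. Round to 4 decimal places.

0.1036

Conditional on each component, P(X = 3): 1: 0; 2: 0.2; 3: 0.0259406.
By total probability, P(X = 3) = 0.16·0 + 0.47·0.2 + 0.37·0.0259406 = 0.103598.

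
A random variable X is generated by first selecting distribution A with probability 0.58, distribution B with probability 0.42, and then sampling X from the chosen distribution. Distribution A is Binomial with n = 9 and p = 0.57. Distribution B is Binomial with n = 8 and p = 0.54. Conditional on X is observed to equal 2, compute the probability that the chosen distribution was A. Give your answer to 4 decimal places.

0.3621

Likelihoods P(X=2 | ·): A: 0.031793; B: 0.0773557.
Posterior ∝ prior × likelihood. Numerator for A: 0.58·0.031793 = 0.0184399.
Normalizing constant: 0.58·0.031793 + 0.42·0.0773557 = 0.0509293.
P(A | observation) = 0.0184399 / 0.0509293 = 0.362069.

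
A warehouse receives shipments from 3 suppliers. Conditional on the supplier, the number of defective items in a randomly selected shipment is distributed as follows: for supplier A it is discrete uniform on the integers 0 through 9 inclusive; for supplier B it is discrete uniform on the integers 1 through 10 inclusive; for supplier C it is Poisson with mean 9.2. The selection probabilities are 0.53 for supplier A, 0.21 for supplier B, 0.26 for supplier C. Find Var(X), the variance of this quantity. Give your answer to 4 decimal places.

12.3998

Per component, A: μ=4.5, E[X²]=28.5; B: μ=5.5, E[X²]=38.5; C: μ=9.2, E[X²]=93.84.
E[X] = 0.53·4.5 + 0.21·5.5 + 0.26·9.2 = 5.932.
E[X²] = 0.53·28.5 + 0.21·38.5 + 0.26·93.84 = 47.5884.
Var(X) = E[X²] − (E[X])² = 47.5884 − 35.1886 = 12.3998.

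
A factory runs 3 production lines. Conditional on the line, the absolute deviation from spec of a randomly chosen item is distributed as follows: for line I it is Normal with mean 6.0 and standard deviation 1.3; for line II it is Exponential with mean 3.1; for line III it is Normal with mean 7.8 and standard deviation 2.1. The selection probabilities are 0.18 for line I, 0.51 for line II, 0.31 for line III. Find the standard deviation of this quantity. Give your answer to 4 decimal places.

Per component, I: μ=6, E[X²]=37.69; II: μ=3.1, E[X²]=19.22; III: μ=7.8, E[X²]=65.25.
E[X] = 0.18·6 + 0.51·3.1 + 0.31·7.8 = 5.079.
E[X²] = 0.18·37.69 + 0.51·19.22 + 0.31·65.25 = 36.8139.
Var(X) = E[X²] − (E[X])² = 36.8139 − 25.7962 = 11.0177.
SD(X) = √11.0177 = 3.31929.

3.3193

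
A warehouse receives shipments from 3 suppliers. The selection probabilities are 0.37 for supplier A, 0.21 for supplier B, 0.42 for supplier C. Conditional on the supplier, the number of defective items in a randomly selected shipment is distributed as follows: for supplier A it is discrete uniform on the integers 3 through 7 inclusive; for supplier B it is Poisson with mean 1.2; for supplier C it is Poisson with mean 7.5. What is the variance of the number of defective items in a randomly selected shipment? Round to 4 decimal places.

9.7359

Per component, A: μ=5, E[X²]=27; B: μ=1.2, E[X²]=2.64; C: μ=7.5, E[X²]=63.75.
E[X] = 0.37·5 + 0.21·1.2 + 0.42·7.5 = 5.252.
E[X²] = 0.37·27 + 0.21·2.64 + 0.42·63.75 = 37.3194.
Var(X) = E[X²] − (E[X])² = 37.3194 − 27.5835 = 9.7359.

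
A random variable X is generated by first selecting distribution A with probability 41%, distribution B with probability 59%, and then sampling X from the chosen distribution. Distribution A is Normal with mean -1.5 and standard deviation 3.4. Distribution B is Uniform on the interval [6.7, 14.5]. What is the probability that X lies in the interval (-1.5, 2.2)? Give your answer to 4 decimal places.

Conditional on each component, P(-1.5 < X < 2.2): A: 0.361754; B: 0.
By total probability, P(-1.5 < X < 2.2) = 0.41·0.361754 + 0.59·0 = 0.148319.

0.1483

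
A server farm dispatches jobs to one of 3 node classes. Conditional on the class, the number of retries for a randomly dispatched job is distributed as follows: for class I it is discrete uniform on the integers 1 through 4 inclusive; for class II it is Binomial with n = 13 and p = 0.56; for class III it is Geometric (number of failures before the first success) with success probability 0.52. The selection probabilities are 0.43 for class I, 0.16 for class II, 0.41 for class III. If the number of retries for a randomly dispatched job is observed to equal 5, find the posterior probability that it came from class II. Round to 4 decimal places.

0.7457

Likelihoods P(X=5 | ·): I: 0; II: 0.0995727; III: 0.0132498.
Posterior ∝ prior × likelihood. Numerator for II: 0.16·0.0995727 = 0.0159316.
Normalizing constant: 0.43·0 + 0.16·0.0995727 + 0.41·0.0132498 = 0.021364.
P(II | observation) = 0.0159316 / 0.021364 = 0.745721.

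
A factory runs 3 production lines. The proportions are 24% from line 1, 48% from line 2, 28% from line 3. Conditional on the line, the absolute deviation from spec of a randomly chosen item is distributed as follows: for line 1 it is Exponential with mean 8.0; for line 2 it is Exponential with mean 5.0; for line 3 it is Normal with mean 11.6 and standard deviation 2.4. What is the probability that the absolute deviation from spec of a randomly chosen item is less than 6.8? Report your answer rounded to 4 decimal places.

0.5006

Conditional on each line, P(X < 6.8): 1: 0.572585; 2: 0.743339; 3: 0.0227501.
By total probability, P(X < 6.8) = 0.24·0.572585 + 0.48·0.743339 + 0.28·0.0227501 = 0.500593.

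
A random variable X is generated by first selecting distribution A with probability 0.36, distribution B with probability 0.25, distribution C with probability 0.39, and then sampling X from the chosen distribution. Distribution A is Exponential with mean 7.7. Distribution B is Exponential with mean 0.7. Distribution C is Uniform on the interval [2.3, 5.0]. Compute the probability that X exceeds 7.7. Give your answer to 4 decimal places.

0.1324

Conditional on each component, P(X > 7.7): A: 0.367879; B: 1.67017e-05; C: 0.
By total probability, P(X > 7.7) = 0.36·0.367879 + 0.25·1.67017e-05 + 0.39·0 = 0.132441.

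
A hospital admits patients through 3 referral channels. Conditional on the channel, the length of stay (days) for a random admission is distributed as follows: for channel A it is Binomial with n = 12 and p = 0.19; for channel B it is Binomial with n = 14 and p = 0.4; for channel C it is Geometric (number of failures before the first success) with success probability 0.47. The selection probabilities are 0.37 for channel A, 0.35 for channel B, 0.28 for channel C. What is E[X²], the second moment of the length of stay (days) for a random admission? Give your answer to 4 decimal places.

For each component E[X²] = Var + (mean)², giving A: 7.0452; B: 34.72; C: 3.67089.
Overall E[X²] = 0.37·7.0452 + 0.35·34.72 + 0.28·3.67089 = 15.7866.

15.7866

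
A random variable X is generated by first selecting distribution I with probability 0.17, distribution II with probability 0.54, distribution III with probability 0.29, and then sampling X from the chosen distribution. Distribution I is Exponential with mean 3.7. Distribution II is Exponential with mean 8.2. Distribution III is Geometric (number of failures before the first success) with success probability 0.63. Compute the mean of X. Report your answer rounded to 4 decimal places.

5.2273

Component means — I: 3.7; II: 8.2; III: 0.587302.
E[X] = 0.17·3.7 + 0.54·8.2 + 0.29·0.587302 = 5.22732.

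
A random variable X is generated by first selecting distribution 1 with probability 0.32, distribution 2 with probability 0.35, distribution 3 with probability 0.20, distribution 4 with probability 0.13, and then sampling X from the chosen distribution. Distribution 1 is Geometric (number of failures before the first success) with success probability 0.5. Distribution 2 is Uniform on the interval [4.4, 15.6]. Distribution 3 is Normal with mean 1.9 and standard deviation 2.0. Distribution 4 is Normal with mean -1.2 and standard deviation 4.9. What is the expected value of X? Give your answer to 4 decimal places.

Component means — 1: 1; 2: 10; 3: 1.9; 4: -1.2.
E[X] = 0.32·1 + 0.35·10 + 0.2·1.9 + 0.13·-1.2 = 4.044.

4.0440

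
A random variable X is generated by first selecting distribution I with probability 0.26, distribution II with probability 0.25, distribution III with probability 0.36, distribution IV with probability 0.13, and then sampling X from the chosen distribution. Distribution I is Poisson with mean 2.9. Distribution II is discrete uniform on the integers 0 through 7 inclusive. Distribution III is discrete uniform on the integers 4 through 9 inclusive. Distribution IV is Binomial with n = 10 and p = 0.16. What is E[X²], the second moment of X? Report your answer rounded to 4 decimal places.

24.0831

For each component E[X²] = Var + (mean)², giving I: 11.31; II: 17.5; III: 45.1667; IV: 3.904.
Overall E[X²] = 0.26·11.31 + 0.25·17.5 + 0.36·45.1667 + 0.13·3.904 = 24.0831.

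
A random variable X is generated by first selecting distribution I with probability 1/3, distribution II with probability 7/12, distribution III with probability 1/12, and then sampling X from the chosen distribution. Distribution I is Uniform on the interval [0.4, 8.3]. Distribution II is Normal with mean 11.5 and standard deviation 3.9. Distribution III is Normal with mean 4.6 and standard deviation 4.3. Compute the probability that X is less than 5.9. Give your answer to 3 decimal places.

Conditional on each component, P(X < 5.9): I: 0.696203; II: 0.0755158; III: 0.618798.
By total probability, P(X < 5.9) = 0.333333·0.696203 + 0.583333·0.0755158 + 0.0833333·0.618798 = 0.327685.

0.328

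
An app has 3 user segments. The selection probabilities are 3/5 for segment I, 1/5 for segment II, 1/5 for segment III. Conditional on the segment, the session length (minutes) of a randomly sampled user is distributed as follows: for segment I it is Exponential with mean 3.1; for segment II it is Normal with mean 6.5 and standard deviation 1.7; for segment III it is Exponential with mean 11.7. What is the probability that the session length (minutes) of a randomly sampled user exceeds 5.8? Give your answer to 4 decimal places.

0.3462

Conditional on each segment, P(X > 5.8): I: 0.153975; II: 0.659744; III: 0.609128.
By total probability, P(X > 5.8) = 0.6·0.153975 + 0.2·0.659744 + 0.2·0.609128 = 0.346159.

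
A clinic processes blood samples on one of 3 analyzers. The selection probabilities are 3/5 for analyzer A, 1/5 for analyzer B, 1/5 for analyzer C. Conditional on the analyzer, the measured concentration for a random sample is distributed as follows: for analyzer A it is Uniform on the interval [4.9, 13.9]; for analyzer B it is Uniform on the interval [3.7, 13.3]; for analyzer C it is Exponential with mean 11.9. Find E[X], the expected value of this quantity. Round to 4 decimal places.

9.7200

Component means — A: 9.4; B: 8.5; C: 11.9.
E[X] = 0.6·9.4 + 0.2·8.5 + 0.2·11.9 = 9.72.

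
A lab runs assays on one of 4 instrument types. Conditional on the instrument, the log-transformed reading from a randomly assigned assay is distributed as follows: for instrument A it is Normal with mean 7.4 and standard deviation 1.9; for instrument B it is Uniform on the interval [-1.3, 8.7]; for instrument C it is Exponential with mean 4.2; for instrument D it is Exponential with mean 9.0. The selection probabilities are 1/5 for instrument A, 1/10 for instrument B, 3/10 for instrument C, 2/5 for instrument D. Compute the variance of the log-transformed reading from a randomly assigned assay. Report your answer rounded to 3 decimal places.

44.236

Per component, A: μ=7.4, E[X²]=58.37; B: μ=3.7, E[X²]=22.0233; C: μ=4.2, E[X²]=35.28; D: μ=9, E[X²]=162.
E[X] = 0.2·7.4 + 0.1·3.7 + 0.3·4.2 + 0.4·9 = 6.71.
E[X²] = 0.2·58.37 + 0.1·22.0233 + 0.3·35.28 + 0.4·162 = 89.2603.
Var(X) = E[X²] − (E[X])² = 89.2603 − 45.0241 = 44.2362.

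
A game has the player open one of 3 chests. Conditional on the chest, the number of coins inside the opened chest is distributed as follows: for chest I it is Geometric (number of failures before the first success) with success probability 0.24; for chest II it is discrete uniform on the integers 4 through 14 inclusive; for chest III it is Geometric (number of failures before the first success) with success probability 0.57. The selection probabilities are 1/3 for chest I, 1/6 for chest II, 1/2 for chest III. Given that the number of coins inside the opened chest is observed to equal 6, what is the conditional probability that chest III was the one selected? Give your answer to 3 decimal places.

0.056

Likelihoods P(X=6 | ·): I: 0.046248; II: 0.0909091; III: 0.00360318.
Posterior ∝ prior × likelihood. Numerator for III: 0.5·0.00360318 = 0.00180159.
Normalizing constant: 0.333333·0.046248 + 0.166667·0.0909091 + 0.5·0.00360318 = 0.0323691.
P(III | observation) = 0.00180159 / 0.0323691 = 0.0556577.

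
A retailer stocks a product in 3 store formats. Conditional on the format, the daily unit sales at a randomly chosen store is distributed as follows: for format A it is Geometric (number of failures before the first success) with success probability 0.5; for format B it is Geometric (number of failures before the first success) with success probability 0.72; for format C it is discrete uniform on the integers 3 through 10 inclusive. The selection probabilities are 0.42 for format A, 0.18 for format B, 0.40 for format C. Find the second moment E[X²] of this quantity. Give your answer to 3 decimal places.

For each component E[X²] = Var + (mean)², giving A: 3; B: 0.691358; C: 47.5.
Overall E[X²] = 0.42·3 + 0.18·0.691358 + 0.4·47.5 = 20.3844.

20.384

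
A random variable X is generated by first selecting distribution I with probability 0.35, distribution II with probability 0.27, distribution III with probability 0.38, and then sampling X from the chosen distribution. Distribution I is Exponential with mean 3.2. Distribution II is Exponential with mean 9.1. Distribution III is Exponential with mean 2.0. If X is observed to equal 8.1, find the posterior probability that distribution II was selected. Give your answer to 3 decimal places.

Likelihoods f(8.1 | ·): I: 0.0248623; II: 0.045122; III: 0.00871119.
Posterior ∝ prior × likelihood. Numerator for II: 0.27·0.045122 = 0.012183.
Normalizing constant: 0.35·0.0248623 + 0.27·0.045122 + 0.38·0.00871119 = 0.024195.
P(II | observation) = 0.012183 / 0.024195 = 0.503531.

0.504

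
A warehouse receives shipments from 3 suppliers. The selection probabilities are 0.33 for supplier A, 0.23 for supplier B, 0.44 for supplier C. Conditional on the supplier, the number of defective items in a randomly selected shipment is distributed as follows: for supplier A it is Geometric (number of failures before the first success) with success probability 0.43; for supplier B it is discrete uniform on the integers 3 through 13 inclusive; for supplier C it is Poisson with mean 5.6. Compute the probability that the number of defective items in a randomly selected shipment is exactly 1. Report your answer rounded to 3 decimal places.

0.090

Conditional on each supplier, P(X = 1): A: 0.2451; B: 0; C: 0.020708.
By total probability, P(X = 1) = 0.33·0.2451 + 0.23·0 + 0.44·0.020708 = 0.0899945.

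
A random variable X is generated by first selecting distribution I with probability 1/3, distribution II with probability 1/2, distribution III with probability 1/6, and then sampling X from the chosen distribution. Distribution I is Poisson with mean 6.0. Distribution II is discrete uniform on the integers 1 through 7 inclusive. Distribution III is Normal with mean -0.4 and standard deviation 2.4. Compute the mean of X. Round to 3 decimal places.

Component means — I: 6; II: 4; III: -0.4.
E[X] = 0.333333·6 + 0.5·4 + 0.166667·-0.4 = 3.93333.

3.933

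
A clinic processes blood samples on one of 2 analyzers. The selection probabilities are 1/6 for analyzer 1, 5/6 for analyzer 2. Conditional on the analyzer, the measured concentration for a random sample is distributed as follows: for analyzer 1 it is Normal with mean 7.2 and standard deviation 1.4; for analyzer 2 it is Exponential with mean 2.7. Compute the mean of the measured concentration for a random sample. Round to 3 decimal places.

3.450

Component means — 1: 7.2; 2: 2.7.
E[X] = 0.166667·7.2 + 0.833333·2.7 = 3.45.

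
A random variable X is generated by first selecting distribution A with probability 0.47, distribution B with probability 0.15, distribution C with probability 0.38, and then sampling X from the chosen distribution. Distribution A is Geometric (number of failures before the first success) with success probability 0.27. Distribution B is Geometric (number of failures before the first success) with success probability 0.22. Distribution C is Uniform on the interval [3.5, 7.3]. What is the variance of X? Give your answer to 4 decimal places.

Per component, A: μ=2.7037, E[X²]=17.3237; B: μ=3.54545, E[X²]=28.686; C: μ=5.4, E[X²]=30.3633.
E[X] = 0.47·2.7037 + 0.15·3.54545 + 0.38·5.4 = 3.85456.
E[X²] = 0.47·17.3237 + 0.15·28.686 + 0.38·30.3633 = 23.9831.
Var(X) = E[X²] − (E[X])² = 23.9831 − 14.8576 = 9.12549.

9.1255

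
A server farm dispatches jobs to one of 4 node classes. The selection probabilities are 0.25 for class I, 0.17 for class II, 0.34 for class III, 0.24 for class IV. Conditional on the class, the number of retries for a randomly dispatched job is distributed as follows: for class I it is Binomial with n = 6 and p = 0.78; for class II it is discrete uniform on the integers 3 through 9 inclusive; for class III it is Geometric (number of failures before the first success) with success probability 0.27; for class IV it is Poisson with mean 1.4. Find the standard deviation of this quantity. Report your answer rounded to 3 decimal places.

2.713

Per component, I: μ=4.68, E[X²]=22.932; II: μ=6, E[X²]=40; III: μ=2.7037, E[X²]=17.3237; IV: μ=1.4, E[X²]=3.36.
E[X] = 0.25·4.68 + 0.17·6 + 0.34·2.7037 + 0.24·1.4 = 3.44526.
E[X²] = 0.25·22.932 + 0.17·40 + 0.34·17.3237 + 0.24·3.36 = 19.2295.
Var(X) = E[X²] − (E[X])² = 19.2295 − 11.8698 = 7.35966.
SD(X) = √7.35966 = 2.71287.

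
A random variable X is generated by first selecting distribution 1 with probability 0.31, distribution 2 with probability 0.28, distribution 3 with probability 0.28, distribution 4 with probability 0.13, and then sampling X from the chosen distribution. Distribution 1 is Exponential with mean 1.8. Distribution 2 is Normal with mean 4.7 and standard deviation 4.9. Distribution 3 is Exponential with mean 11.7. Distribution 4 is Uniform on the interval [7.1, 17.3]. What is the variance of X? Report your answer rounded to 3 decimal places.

Per component, 1: μ=1.8, E[X²]=6.48; 2: μ=4.7, E[X²]=46.1; 3: μ=11.7, E[X²]=273.78; 4: μ=12.2, E[X²]=157.51.
E[X] = 0.31·1.8 + 0.28·4.7 + 0.28·11.7 + 0.13·12.2 = 6.736.
E[X²] = 0.31·6.48 + 0.28·46.1 + 0.28·273.78 + 0.13·157.51 = 112.052.
Var(X) = E[X²] − (E[X])² = 112.052 − 45.3737 = 66.6778.

66.678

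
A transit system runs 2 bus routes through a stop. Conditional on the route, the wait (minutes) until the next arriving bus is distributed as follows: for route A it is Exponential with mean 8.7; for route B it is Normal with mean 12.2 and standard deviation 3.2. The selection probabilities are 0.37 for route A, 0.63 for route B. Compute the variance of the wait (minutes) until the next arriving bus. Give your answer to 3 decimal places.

Per component, A: μ=8.7, E[X²]=151.38; B: μ=12.2, E[X²]=159.08.
E[X] = 0.37·8.7 + 0.63·12.2 = 10.905.
E[X²] = 0.37·151.38 + 0.63·159.08 = 156.231.
Var(X) = E[X²] − (E[X])² = 156.231 − 118.919 = 37.312.

37.312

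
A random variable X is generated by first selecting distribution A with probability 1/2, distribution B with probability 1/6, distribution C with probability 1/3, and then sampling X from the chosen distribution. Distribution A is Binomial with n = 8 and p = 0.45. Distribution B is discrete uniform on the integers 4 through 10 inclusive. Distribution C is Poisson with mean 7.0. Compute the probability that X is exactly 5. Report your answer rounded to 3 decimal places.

Conditional on each component, P(X = 5): A: 0.171925; B: 0.142857; C: 0.127717.
By total probability, P(X = 5) = 0.5·0.171925 + 0.166667·0.142857 + 0.333333·0.127717 = 0.152344.

0.152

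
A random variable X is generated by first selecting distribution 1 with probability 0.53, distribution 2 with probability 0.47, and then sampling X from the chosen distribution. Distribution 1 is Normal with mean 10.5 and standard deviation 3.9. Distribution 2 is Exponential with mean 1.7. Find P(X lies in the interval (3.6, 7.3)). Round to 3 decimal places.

Conditional on each component, P(3.6 < X < 7.3): 1: 0.167534; 2: 0.106666.
By total probability, P(3.6 < X < 7.3) = 0.53·0.167534 + 0.47·0.106666 = 0.138926.

0.139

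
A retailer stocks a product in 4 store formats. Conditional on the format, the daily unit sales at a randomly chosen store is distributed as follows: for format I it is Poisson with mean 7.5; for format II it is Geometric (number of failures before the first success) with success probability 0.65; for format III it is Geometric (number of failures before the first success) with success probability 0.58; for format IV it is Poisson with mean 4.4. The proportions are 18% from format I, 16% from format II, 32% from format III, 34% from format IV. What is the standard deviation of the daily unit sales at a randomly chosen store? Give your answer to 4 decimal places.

Per component, I: μ=7.5, E[X²]=63.75; II: μ=0.538462, E[X²]=1.11834; III: μ=0.724138, E[X²]=1.77289; IV: μ=4.4, E[X²]=23.76.
E[X] = 0.18·7.5 + 0.16·0.538462 + 0.32·0.724138 + 0.34·4.4 = 3.16388.
E[X²] = 0.18·63.75 + 0.16·1.11834 + 0.32·1.77289 + 0.34·23.76 = 20.2997.
Var(X) = E[X²] − (E[X])² = 20.2997 − 10.0101 = 10.2895.
SD(X) = √10.2895 = 3.20773.

3.2077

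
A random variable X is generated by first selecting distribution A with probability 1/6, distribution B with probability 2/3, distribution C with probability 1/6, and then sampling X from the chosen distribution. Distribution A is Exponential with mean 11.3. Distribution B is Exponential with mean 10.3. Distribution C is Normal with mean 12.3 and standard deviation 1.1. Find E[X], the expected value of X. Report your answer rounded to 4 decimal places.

Component means — A: 11.3; B: 10.3; C: 12.3.
E[X] = 0.166667·11.3 + 0.666667·10.3 + 0.166667·12.3 = 10.8.

10.8000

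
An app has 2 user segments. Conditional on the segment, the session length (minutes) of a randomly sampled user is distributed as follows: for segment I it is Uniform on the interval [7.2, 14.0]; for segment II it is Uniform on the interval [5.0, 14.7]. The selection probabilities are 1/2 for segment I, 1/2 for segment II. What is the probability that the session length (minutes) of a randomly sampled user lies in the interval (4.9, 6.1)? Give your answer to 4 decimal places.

Conditional on each segment, P(4.9 < X < 6.1): I: 0; II: 0.113402.
By total probability, P(4.9 < X < 6.1) = 0.5·0 + 0.5·0.113402 = 0.056701.

0.0567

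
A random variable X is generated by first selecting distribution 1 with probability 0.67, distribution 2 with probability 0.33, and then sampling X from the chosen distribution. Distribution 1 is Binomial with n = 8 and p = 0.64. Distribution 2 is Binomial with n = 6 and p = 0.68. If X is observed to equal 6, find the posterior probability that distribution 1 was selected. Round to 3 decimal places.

Likelihoods P(X=6 | ·): 1: 0.249369; 2: 0.0988675.
Posterior ∝ prior × likelihood. Numerator for 1: 0.67·0.249369 = 0.167077.
Normalizing constant: 0.67·0.249369 + 0.33·0.0988675 = 0.199704.
P(1 | observation) = 0.167077 / 0.199704 = 0.836627.

0.837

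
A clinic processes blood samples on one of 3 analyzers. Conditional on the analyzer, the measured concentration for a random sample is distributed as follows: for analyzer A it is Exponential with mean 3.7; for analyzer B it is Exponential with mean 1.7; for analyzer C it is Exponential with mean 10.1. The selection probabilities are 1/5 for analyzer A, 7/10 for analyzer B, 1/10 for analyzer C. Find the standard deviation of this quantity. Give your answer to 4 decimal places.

Per component, A: μ=3.7, E[X²]=27.38; B: μ=1.7, E[X²]=5.78; C: μ=10.1, E[X²]=204.02.
E[X] = 0.2·3.7 + 0.7·1.7 + 0.1·10.1 = 2.94.
E[X²] = 0.2·27.38 + 0.7·5.78 + 0.1·204.02 = 29.924.
Var(X) = E[X²] − (E[X])² = 29.924 − 8.6436 = 21.2804.
SD(X) = √21.2804 = 4.61307.

4.6131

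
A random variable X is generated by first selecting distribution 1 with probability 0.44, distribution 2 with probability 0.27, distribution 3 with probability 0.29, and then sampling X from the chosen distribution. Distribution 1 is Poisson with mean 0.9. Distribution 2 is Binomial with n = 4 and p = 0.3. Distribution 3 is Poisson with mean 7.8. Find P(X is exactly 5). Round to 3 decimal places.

Conditional on each component, P(X = 5): 1: 0.00200063; 2: 0; 3: 0.0985814.
By total probability, P(X = 5) = 0.44·0.00200063 + 0.27·0 + 0.29·0.0985814 = 0.0294689.

0.029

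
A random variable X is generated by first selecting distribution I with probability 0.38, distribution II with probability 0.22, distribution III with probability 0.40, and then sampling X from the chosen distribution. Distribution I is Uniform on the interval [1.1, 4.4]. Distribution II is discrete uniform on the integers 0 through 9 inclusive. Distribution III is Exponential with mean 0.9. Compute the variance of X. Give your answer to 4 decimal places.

Per component, I: μ=2.75, E[X²]=8.47; II: μ=4.5, E[X²]=28.5; III: μ=0.9, E[X²]=1.62.
E[X] = 0.38·2.75 + 0.22·4.5 + 0.4·0.9 = 2.395.
E[X²] = 0.38·8.47 + 0.22·28.5 + 0.4·1.62 = 10.1366.
Var(X) = E[X²] − (E[X])² = 10.1366 − 5.73602 = 4.40058.

4.4006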